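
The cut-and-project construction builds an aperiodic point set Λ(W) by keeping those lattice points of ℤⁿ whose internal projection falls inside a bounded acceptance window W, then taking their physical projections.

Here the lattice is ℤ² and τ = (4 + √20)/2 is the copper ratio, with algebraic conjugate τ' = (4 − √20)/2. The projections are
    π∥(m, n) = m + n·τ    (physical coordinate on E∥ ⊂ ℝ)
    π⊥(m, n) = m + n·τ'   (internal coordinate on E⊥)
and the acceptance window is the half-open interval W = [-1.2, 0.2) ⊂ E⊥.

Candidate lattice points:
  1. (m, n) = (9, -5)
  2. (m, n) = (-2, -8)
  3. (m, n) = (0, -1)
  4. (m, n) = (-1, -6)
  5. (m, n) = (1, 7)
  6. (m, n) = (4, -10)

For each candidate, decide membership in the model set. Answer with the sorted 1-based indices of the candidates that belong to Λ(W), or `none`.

τ' = (4−√20)/2 ≈ -0.236068.
[1] lift (9,-5): star map gives 10.180340; window check -1.2 ≤ 10.180340 < 0.2 is false → out
[2] lift (-2,-8): star map gives -0.111456; window check -1.2 ≤ -0.111456 < 0.2 is true → IN Λ
[3] lift (0,-1): star map gives 0.236068; window check -1.2 ≤ 0.236068 < 0.2 is false → out
[4] lift (-1,-6): star map gives 0.416408; window check -1.2 ≤ 0.416408 < 0.2 is false → out
[5] lift (1,7): star map gives -0.652476; window check -1.2 ≤ -0.652476 < 0.2 is true → IN Λ
[6] lift (4,-10): star map gives 6.360680; window check -1.2 ≤ 6.360680 < 0.2 is false → out

2, 5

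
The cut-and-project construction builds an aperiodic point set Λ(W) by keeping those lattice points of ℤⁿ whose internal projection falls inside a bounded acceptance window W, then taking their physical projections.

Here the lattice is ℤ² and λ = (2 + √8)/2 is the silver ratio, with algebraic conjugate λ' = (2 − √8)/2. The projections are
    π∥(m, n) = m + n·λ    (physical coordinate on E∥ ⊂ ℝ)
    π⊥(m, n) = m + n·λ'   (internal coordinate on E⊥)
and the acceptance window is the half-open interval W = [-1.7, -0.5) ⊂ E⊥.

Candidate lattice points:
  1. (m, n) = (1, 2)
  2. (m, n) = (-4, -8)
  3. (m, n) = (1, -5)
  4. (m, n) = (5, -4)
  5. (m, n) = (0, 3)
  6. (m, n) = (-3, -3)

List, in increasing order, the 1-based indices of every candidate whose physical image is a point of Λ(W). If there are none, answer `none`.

2, 5

λ' = (2−√8)/2 ≈ -0.414214.
candidate 1: (m,n)=(1,2) → π∥ = 1+2·λ ≈ 5.828427, π⊥ = 1+2·λ' ≈ 0.171573 ∉ [-1.7, -0.5) ⇒ out
candidate 2: (m,n)=(-4,-8) → π∥ = -4-8·λ ≈ -23.313708, π⊥ = -4-8·λ' ≈ -0.686292 ∈ [-1.7, -0.5) ⇒ IN Λ
candidate 3: (m,n)=(1,-5) → π∥ = 1-5·λ ≈ -11.071068, π⊥ = 1-5·λ' ≈ 3.071068 ∉ [-1.7, -0.5) ⇒ out
candidate 4: (m,n)=(5,-4) → π∥ = 5-4·λ ≈ -4.656854, π⊥ = 5-4·λ' ≈ 6.656854 ∉ [-1.7, -0.5) ⇒ out
candidate 5: (m,n)=(0,3) → π∥ = 0+3·λ ≈ 7.242641, π⊥ = 0+3·λ' ≈ -1.242641 ∈ [-1.7, -0.5) ⇒ IN Λ
candidate 6: (m,n)=(-3,-3) → π∥ = -3-3·λ ≈ -10.242641, π⊥ = -3-3·λ' ≈ -1.757359 ∉ [-1.7, -0.5) ⇒ out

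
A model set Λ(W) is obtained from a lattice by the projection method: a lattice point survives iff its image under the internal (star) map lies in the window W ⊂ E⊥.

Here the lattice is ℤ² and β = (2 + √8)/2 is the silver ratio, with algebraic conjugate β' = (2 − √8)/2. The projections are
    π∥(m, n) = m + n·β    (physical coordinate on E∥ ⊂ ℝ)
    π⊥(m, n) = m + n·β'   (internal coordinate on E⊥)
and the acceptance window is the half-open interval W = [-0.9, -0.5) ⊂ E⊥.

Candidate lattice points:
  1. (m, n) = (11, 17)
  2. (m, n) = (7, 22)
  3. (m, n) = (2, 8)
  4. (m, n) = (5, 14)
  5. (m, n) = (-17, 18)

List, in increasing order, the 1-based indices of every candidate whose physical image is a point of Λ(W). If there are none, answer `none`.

β' = (2−√8)/2 ≈ -0.41421.
[1] lift (11,17): star map gives 3.95837; window check -0.9 ≤ 3.95837 < -0.5 is false → out
[2] lift (7,22): star map gives -2.11270; window check -0.9 ≤ -2.11270 < -0.5 is false → out
[3] lift (2,8): star map gives -1.31371; window check -0.9 ≤ -1.31371 < -0.5 is false → out
[4] lift (5,14): star map gives -0.79899; window check -0.9 ≤ -0.79899 < -0.5 is true → IN Λ
[5] lift (-17,18): star map gives -24.45584; window check -0.9 ≤ -24.45584 < -0.5 is false → out

4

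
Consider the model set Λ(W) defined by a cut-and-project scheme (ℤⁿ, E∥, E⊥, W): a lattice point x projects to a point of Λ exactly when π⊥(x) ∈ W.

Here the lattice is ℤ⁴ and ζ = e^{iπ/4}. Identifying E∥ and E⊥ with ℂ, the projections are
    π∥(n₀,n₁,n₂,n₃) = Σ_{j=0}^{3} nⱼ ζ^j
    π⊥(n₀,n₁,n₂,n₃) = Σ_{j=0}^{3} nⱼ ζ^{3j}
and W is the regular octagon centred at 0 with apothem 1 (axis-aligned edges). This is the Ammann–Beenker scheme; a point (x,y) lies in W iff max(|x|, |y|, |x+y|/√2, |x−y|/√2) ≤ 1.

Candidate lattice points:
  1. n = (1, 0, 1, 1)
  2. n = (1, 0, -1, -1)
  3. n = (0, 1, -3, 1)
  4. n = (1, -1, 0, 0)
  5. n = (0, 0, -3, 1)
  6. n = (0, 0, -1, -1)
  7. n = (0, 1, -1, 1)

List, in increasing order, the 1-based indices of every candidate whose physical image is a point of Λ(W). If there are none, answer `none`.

2, 6

Internal map: ζ^{3j} for j=0..3 gives (1,0), (−√2/2,√2/2), (0,−1), (√2/2,√2/2).
#1 (1, 0, 1, 1): internal (1.707107, -0.292893); octagon support 1.707107 vs apothem 1 → ∉ W
#2 (1, 0, -1, -1): internal (0.292893, 0.292893); octagon support 0.414214 vs apothem 1 → ∈ W
#3 (0, 1, -3, 1): internal (0.000000, 4.414214); octagon support 4.414214 vs apothem 1 → ∉ W
#4 (1, -1, 0, 0): internal (1.707107, -0.707107); octagon support 1.707107 vs apothem 1 → ∉ W
#5 (0, 0, -3, 1): internal (0.707107, 3.707107); octagon support 3.707107 vs apothem 1 → ∉ W
#6 (0, 0, -1, -1): internal (-0.707107, 0.292893); octagon support 0.707107 vs apothem 1 → ∈ W
#7 (0, 1, -1, 1): internal (0.000000, 2.414214); octagon support 2.414214 vs apothem 1 → ∉ W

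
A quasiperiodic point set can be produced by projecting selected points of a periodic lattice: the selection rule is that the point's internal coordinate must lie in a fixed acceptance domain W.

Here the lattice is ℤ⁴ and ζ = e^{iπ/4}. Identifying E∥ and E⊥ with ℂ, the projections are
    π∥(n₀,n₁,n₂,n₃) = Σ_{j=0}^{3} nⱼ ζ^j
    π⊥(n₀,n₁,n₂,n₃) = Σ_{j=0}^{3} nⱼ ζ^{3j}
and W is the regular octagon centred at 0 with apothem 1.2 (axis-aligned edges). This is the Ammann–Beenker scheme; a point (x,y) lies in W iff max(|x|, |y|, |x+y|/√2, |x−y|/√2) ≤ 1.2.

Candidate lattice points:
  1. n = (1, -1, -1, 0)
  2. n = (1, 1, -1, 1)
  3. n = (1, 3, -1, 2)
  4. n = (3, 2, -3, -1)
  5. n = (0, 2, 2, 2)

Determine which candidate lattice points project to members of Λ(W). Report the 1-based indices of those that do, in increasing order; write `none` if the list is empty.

With ζ = e^{iπ/4} the internal vectors are ζ^0,ζ^3,ζ^6,ζ^9.
candidate 1: n = (1, -1, -1, 0) → π⊥ ≈ (+1.7071, +0.2929); max(|x|,|y|,|x±y|/√2) = 1.7071 > 1.2 ⇒ ∉ W
candidate 2: n = (1, 1, -1, 1) → π⊥ ≈ (+1.0000, +2.4142); max(|x|,|y|,|x±y|/√2) = 2.4142 > 1.2 ⇒ ∉ W
candidate 3: n = (1, 3, -1, 2) → π⊥ ≈ (+0.2929, +4.5355); max(|x|,|y|,|x±y|/√2) = 4.5355 > 1.2 ⇒ ∉ W
candidate 4: n = (3, 2, -3, -1) → π⊥ ≈ (+0.8787, +3.7071); max(|x|,|y|,|x±y|/√2) = 3.7071 > 1.2 ⇒ ∉ W
candidate 5: n = (0, 2, 2, 2) → π⊥ ≈ (+0.0000, +0.8284); max(|x|,|y|,|x±y|/√2) = 0.8284 ≤ 1.2 ⇒ ∈ W

5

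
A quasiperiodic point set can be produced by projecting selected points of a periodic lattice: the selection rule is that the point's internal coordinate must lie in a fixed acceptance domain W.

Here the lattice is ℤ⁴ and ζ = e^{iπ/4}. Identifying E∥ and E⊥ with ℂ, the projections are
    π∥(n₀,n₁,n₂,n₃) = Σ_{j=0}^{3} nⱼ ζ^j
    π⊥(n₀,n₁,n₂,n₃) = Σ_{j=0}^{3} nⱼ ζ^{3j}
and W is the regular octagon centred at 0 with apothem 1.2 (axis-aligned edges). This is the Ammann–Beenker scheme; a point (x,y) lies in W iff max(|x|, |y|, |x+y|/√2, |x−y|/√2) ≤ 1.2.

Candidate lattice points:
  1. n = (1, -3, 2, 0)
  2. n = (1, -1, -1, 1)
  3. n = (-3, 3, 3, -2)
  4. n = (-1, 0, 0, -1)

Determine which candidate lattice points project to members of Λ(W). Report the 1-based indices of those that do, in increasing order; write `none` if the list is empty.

none

Internal map: ζ^{3j} for j=0..3 gives (1,0), (−√2/2,√2/2), (0,−1), (√2/2,√2/2).
#1 (1, -3, 2, 0): internal (3.121320, -4.121320); octagon support 5.121320 vs apothem 1.2 → ∉ W
#2 (1, -1, -1, 1): internal (2.414214, 1.000000); octagon support 2.414214 vs apothem 1.2 → ∉ W
#3 (-3, 3, 3, -2): internal (-6.535534, -2.292893); octagon support 6.535534 vs apothem 1.2 → ∉ W
#4 (-1, 0, 0, -1): internal (-1.707107, -0.707107); octagon support 1.707107 vs apothem 1.2 → ∉ W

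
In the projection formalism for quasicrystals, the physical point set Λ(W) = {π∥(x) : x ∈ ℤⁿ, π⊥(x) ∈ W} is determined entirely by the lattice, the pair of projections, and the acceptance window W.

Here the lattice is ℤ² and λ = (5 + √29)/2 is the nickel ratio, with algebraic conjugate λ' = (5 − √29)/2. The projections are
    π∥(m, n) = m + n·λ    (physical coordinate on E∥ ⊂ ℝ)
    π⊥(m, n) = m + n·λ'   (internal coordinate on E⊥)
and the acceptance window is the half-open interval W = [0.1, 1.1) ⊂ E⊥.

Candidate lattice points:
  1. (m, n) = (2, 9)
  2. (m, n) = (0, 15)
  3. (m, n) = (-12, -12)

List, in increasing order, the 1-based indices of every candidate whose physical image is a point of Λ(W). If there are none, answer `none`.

1

Compute λ' = (5−√29)/2 = -0.192582, so π⊥(m,n) = m -0.192582·n.
candidate 1: (m,n)=(2,9) → π∥ = 2+9·λ ≈ 48.733242, π⊥ = 2+9·λ' ≈ 0.266758 ∈ [0.1, 1.1) ⇒ IN Λ
candidate 2: (m,n)=(0,15) → π∥ = 0+15·λ ≈ 77.888736, π⊥ = 0+15·λ' ≈ -2.888736 ∉ [0.1, 1.1) ⇒ out
candidate 3: (m,n)=(-12,-12) → π∥ = -12-12·λ ≈ -74.310989, π⊥ = -12-12·λ' ≈ -9.689011 ∉ [0.1, 1.1) ⇒ out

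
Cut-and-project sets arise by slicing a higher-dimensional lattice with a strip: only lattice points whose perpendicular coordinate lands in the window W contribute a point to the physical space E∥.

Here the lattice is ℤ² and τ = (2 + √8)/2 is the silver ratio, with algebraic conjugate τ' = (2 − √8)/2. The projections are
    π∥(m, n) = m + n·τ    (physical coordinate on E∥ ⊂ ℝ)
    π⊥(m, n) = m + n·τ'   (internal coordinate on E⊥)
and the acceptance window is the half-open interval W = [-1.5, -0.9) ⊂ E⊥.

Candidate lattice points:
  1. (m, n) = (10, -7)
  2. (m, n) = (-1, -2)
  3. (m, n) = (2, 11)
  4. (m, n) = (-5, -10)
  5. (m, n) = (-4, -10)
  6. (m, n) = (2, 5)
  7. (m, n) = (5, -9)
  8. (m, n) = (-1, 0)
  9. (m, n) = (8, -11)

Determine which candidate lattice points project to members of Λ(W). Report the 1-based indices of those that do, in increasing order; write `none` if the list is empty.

τ' = (2−√8)/2 ≈ -0.4142.
#1 (10,-7): internal coord 10 + (-7)·τ' = +12.8995; +12.8995 ∉ [-1.5, -0.9) → out
#2 (-1,-2): internal coord -1 + (-2)·τ' = -0.1716; -0.1716 ∉ [-1.5, -0.9) → out
#3 (2,11): internal coord 2 + (11)·τ' = -2.5563; -2.5563 ∉ [-1.5, -0.9) → out
#4 (-5,-10): internal coord -5 + (-10)·τ' = -0.8579; -0.8579 ∉ [-1.5, -0.9) → out
#5 (-4,-10): internal coord -4 + (-10)·τ' = +0.1421; +0.1421 ∉ [-1.5, -0.9) → out
#6 (2,5): internal coord 2 + (5)·τ' = -0.0711; -0.0711 ∉ [-1.5, -0.9) → out
#7 (5,-9): internal coord 5 + (-9)·τ' = +8.7279; +8.7279 ∉ [-1.5, -0.9) → out
#8 (-1,0): internal coord -1 + (0)·τ' = -1.0000; -1.0000 ∈ [-1.5, -0.9) → IN Λ
#9 (8,-11): internal coord 8 + (-11)·τ' = +12.5563; +12.5563 ∉ [-1.5, -0.9) → out

8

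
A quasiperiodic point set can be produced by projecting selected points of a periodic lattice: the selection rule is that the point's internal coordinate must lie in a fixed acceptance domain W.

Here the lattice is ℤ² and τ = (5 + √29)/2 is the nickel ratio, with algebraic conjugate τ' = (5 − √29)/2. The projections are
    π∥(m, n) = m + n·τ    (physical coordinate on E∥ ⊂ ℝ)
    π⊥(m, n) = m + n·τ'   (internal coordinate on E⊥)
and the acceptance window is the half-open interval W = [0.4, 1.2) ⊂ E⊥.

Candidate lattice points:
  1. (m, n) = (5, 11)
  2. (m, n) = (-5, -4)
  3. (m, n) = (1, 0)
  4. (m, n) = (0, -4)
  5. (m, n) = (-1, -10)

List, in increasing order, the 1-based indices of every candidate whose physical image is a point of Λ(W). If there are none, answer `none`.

Numerically τ ≈ 5.192582 and τ' = −1/τ ≈ -0.192582.
#1 (5,11): internal coord 5 + (11)·τ' = +2.881594; +2.881594 ∉ [0.4, 1.2) → out
#2 (-5,-4): internal coord -5 + (-4)·τ' = -4.229670; -4.229670 ∉ [0.4, 1.2) → out
#3 (1,0): internal coord 1 + (0)·τ' = +1.000000; +1.000000 ∈ [0.4, 1.2) → IN Λ
#4 (0,-4): internal coord 0 + (-4)·τ' = +0.770330; +0.770330 ∈ [0.4, 1.2) → IN Λ
#5 (-1,-10): internal coord -1 + (-10)·τ' = +0.925824; +0.925824 ∈ [0.4, 1.2) → IN Λ

3, 4, 5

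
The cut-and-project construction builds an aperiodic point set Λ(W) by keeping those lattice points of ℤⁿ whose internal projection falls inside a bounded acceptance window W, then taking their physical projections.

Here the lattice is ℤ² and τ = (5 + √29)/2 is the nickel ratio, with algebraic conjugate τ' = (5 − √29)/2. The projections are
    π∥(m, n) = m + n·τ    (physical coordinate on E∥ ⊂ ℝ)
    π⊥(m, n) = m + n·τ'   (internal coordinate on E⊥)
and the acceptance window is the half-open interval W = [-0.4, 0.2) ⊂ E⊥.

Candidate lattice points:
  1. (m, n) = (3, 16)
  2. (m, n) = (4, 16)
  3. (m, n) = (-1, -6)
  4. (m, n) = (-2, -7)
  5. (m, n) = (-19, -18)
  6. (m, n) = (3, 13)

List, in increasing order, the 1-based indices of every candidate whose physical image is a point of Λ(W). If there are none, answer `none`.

Numerically τ ≈ 5.19258 and τ' = −1/τ ≈ -0.19258.
candidate 1: (m,n)=(3,16) → π∥ = 3+16·τ ≈ 86.08132, π⊥ = 3+16·τ' ≈ -0.08132 ∈ [-0.4, 0.2) ⇒ IN Λ
candidate 2: (m,n)=(4,16) → π∥ = 4+16·τ ≈ 87.08132, π⊥ = 4+16·τ' ≈ 0.91868 ∉ [-0.4, 0.2) ⇒ out
candidate 3: (m,n)=(-1,-6) → π∥ = -1-6·τ ≈ -32.15549, π⊥ = -1-6·τ' ≈ 0.15549 ∈ [-0.4, 0.2) ⇒ IN Λ
candidate 4: (m,n)=(-2,-7) → π∥ = -2-7·τ ≈ -38.34808, π⊥ = -2-7·τ' ≈ -0.65192 ∉ [-0.4, 0.2) ⇒ out
candidate 5: (m,n)=(-19,-18) → π∥ = -19-18·τ ≈ -112.46648, π⊥ = -19-18·τ' ≈ -15.53352 ∉ [-0.4, 0.2) ⇒ out
candidate 6: (m,n)=(3,13) → π∥ = 3+13·τ ≈ 70.50357, π⊥ = 3+13·τ' ≈ 0.49643 ∉ [-0.4, 0.2) ⇒ out

1, 3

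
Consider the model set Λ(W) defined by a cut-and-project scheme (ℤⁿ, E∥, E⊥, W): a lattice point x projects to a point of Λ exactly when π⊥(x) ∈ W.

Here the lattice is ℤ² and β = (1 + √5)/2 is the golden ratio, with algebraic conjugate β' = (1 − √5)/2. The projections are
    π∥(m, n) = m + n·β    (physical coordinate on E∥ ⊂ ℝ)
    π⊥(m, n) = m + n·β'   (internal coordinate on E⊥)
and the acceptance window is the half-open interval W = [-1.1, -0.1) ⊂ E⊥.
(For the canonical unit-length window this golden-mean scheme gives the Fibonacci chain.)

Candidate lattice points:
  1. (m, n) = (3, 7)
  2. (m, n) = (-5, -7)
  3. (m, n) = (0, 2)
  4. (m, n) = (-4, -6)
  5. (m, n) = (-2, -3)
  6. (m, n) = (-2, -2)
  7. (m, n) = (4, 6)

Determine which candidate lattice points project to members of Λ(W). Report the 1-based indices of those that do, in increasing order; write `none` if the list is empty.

2, 4, 5, 6

Compute β' = (1−√5)/2 = -0.61803, so π⊥(m,n) = m -0.61803·n.
[1] lift (3,7): star map gives -1.32624; window check -1.1 ≤ -1.32624 < -0.1 is false → out
[2] lift (-5,-7): star map gives -0.67376; window check -1.1 ≤ -0.67376 < -0.1 is true → IN Λ
[3] lift (0,2): star map gives -1.23607; window check -1.1 ≤ -1.23607 < -0.1 is false → out
[4] lift (-4,-6): star map gives -0.29180; window check -1.1 ≤ -0.29180 < -0.1 is true → IN Λ
[5] lift (-2,-3): star map gives -0.14590; window check -1.1 ≤ -0.14590 < -0.1 is true → IN Λ
[6] lift (-2,-2): star map gives -0.76393; window check -1.1 ≤ -0.76393 < -0.1 is true → IN Λ
[7] lift (4,6): star map gives 0.29180; window check -1.1 ≤ 0.29180 < -0.1 is false → out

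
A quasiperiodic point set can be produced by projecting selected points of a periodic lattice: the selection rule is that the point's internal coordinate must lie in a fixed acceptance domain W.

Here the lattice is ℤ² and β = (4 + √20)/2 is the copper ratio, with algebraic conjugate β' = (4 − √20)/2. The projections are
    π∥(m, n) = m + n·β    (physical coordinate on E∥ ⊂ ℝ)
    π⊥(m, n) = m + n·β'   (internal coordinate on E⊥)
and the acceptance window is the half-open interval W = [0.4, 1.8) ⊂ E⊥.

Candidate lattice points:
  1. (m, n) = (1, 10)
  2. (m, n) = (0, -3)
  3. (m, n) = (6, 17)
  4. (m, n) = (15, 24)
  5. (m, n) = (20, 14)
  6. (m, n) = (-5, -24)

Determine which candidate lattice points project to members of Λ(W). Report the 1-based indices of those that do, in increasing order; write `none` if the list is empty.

2, 6

β' = (4−√20)/2 ≈ -0.2361.
[1] lift (1,10): star map gives -1.3607; window check 0.4 ≤ -1.3607 < 1.8 is false → out
[2] lift (0,-3): star map gives 0.7082; window check 0.4 ≤ 0.7082 < 1.8 is true → IN Λ
[3] lift (6,17): star map gives 1.9868; window check 0.4 ≤ 1.9868 < 1.8 is false → out
[4] lift (15,24): star map gives 9.3344; window check 0.4 ≤ 9.3344 < 1.8 is false → out
[5] lift (20,14): star map gives 16.6950; window check 0.4 ≤ 16.6950 < 1.8 is false → out
[6] lift (-5,-24): star map gives 0.6656; window check 0.4 ≤ 0.6656 < 1.8 is true → IN Λ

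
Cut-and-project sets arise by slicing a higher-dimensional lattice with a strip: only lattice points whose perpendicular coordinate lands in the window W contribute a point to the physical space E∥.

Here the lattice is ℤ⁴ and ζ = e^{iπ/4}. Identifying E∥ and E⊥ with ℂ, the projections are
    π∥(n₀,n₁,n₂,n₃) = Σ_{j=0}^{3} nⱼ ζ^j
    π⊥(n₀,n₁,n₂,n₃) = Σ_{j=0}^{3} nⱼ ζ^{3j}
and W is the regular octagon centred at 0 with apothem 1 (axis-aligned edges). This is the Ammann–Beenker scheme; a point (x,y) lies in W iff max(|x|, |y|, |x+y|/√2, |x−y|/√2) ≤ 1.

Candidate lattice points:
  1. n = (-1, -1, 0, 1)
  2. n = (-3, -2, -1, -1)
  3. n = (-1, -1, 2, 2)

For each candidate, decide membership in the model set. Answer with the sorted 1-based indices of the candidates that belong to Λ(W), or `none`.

With ζ = e^{iπ/4} the internal vectors are ζ^0,ζ^3,ζ^6,ζ^9.
candidate 1: n = (-1, -1, 0, 1) → π⊥ ≈ (+0.414214, +0.000000); max(|x|,|y|,|x±y|/√2) = 0.414214 ≤ 1 ⇒ ∈ W
candidate 2: n = (-3, -2, -1, -1) → π⊥ ≈ (-2.292893, -1.121320); max(|x|,|y|,|x±y|/√2) = 2.414214 > 1 ⇒ ∉ W
candidate 3: n = (-1, -1, 2, 2) → π⊥ ≈ (+1.121320, -1.292893); max(|x|,|y|,|x±y|/√2) = 1.707107 > 1 ⇒ ∉ W

1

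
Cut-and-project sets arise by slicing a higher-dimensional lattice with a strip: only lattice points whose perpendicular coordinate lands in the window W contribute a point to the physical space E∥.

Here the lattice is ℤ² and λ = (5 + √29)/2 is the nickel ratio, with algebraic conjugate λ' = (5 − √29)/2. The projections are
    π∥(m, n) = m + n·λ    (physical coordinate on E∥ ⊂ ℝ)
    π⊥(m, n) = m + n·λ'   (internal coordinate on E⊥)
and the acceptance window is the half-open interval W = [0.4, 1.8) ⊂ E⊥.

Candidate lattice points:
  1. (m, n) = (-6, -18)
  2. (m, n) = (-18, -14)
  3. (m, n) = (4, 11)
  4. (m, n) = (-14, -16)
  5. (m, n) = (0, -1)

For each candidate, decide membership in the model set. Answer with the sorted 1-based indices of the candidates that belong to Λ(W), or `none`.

none

λ' = (5−√29)/2 ≈ -0.19258.
candidate 1: (m,n)=(-6,-18) → π∥ = -6-18·λ ≈ -99.46648, π⊥ = -6-18·λ' ≈ -2.53352 ∉ [0.4, 1.8) ⇒ out
candidate 2: (m,n)=(-18,-14) → π∥ = -18-14·λ ≈ -90.69615, π⊥ = -18-14·λ' ≈ -15.30385 ∉ [0.4, 1.8) ⇒ out
candidate 3: (m,n)=(4,11) → π∥ = 4+11·λ ≈ 61.11841, π⊥ = 4+11·λ' ≈ 1.88159 ∉ [0.4, 1.8) ⇒ out
candidate 4: (m,n)=(-14,-16) → π∥ = -14-16·λ ≈ -97.08132, π⊥ = -14-16·λ' ≈ -10.91868 ∉ [0.4, 1.8) ⇒ out
candidate 5: (m,n)=(0,-1) → π∥ = 0-1·λ ≈ -5.19258, π⊥ = 0-1·λ' ≈ 0.19258 ∉ [0.4, 1.8) ⇒ out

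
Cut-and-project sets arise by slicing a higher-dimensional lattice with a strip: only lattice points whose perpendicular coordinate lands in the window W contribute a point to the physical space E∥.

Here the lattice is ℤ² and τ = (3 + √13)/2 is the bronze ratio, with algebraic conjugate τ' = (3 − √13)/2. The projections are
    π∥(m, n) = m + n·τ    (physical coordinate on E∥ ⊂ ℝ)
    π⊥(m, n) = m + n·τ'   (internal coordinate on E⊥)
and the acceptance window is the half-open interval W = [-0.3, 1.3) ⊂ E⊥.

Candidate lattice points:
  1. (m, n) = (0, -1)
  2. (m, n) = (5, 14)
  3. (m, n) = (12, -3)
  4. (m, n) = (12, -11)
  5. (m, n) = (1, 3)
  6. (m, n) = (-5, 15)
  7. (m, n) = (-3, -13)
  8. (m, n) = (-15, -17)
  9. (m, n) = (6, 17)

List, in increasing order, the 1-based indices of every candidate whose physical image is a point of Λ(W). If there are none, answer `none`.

1, 2, 5, 7, 9

τ' = (3−√13)/2 ≈ -0.302776.
#1 (0,-1): internal coord 0 + (-1)·τ' = +0.302776; +0.302776 ∈ [-0.3, 1.3) → IN Λ
#2 (5,14): internal coord 5 + (14)·τ' = +0.761141; +0.761141 ∈ [-0.3, 1.3) → IN Λ
#3 (12,-3): internal coord 12 + (-3)·τ' = +12.908327; +12.908327 ∉ [-0.3, 1.3) → out
#4 (12,-11): internal coord 12 + (-11)·τ' = +15.330532; +15.330532 ∉ [-0.3, 1.3) → out
#5 (1,3): internal coord 1 + (3)·τ' = +0.091673; +0.091673 ∈ [-0.3, 1.3) → IN Λ
#6 (-5,15): internal coord -5 + (15)·τ' = -9.541635; -9.541635 ∉ [-0.3, 1.3) → out
#7 (-3,-13): internal coord -3 + (-13)·τ' = +0.936083; +0.936083 ∈ [-0.3, 1.3) → IN Λ
#8 (-15,-17): internal coord -15 + (-17)·τ' = -9.852814; -9.852814 ∉ [-0.3, 1.3) → out
#9 (6,17): internal coord 6 + (17)·τ' = +0.852814; +0.852814 ∈ [-0.3, 1.3) → IN Λ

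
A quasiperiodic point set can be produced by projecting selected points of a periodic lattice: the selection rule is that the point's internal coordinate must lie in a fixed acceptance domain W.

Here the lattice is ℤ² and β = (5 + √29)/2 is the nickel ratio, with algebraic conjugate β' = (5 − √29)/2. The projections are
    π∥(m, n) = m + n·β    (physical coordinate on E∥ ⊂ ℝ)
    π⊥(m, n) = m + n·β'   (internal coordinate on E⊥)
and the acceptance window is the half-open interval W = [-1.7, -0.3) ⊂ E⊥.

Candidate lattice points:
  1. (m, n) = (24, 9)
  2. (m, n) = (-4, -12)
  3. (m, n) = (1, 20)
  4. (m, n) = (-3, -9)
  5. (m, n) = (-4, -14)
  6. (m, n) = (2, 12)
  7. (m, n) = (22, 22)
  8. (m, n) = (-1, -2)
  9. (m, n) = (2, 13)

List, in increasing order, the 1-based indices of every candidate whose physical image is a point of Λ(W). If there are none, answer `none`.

Numerically β ≈ 5.1926 and β' = −1/β ≈ -0.1926.
#1 (24,9): internal coord 24 + (9)·β' = +22.2668; +22.2668 ∉ [-1.7, -0.3) → out
#2 (-4,-12): internal coord -4 + (-12)·β' = -1.6890; -1.6890 ∈ [-1.7, -0.3) → IN Λ
#3 (1,20): internal coord 1 + (20)·β' = -2.8516; -2.8516 ∉ [-1.7, -0.3) → out
#4 (-3,-9): internal coord -3 + (-9)·β' = -1.2668; -1.2668 ∈ [-1.7, -0.3) → IN Λ
#5 (-4,-14): internal coord -4 + (-14)·β' = -1.3038; -1.3038 ∈ [-1.7, -0.3) → IN Λ
#6 (2,12): internal coord 2 + (12)·β' = -0.3110; -0.3110 ∈ [-1.7, -0.3) → IN Λ
#7 (22,22): internal coord 22 + (22)·β' = +17.7632; +17.7632 ∉ [-1.7, -0.3) → out
#8 (-1,-2): internal coord -1 + (-2)·β' = -0.6148; -0.6148 ∈ [-1.7, -0.3) → IN Λ
#9 (2,13): internal coord 2 + (13)·β' = -0.5036; -0.5036 ∈ [-1.7, -0.3) → IN Λ

2, 4, 5, 6, 8, 9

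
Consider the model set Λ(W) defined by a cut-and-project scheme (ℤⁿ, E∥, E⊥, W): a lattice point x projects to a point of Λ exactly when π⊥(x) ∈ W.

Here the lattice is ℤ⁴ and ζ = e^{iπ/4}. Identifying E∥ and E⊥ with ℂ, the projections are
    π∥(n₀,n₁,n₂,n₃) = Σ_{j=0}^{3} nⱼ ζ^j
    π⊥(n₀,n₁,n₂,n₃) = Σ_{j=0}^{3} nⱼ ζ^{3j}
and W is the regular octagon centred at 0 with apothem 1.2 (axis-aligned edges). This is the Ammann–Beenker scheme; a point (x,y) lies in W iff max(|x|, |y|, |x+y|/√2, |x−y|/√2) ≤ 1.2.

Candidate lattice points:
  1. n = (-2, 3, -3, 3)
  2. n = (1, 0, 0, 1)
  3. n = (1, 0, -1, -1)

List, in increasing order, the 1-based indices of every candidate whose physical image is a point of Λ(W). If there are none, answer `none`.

3

π⊥(n) = n₀ + n₁ζ³ + n₂ζ⁶ + n₃ζ⁹ where ζ = e^{iπ/4}.
#1 (-2, 3, -3, 3): internal (-2.0000, 7.2426); octagon support 7.2426 vs apothem 1.2 → ∉ W
#2 (1, 0, 0, 1): internal (1.7071, 0.7071); octagon support 1.7071 vs apothem 1.2 → ∉ W
#3 (1, 0, -1, -1): internal (0.2929, 0.2929); octagon support 0.4142 vs apothem 1.2 → ∈ W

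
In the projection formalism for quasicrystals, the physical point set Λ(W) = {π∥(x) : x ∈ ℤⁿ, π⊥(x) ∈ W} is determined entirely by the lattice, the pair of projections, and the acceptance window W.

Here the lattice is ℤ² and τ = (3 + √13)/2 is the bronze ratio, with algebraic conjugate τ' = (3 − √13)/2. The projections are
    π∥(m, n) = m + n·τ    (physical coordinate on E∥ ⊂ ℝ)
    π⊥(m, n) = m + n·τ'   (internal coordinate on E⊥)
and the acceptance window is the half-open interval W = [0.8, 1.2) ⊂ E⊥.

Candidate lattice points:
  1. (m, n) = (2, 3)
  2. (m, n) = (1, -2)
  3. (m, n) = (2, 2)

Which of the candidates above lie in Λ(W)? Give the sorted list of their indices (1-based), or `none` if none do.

Compute τ' = (3−√13)/2 = -0.3028, so π⊥(m,n) = m -0.3028·n.
[1] lift (2,3): star map gives 1.0917; window check 0.8 ≤ 1.0917 < 1.2 is true → IN Λ
[2] lift (1,-2): star map gives 1.6056; window check 0.8 ≤ 1.6056 < 1.2 is false → out
[3] lift (2,2): star map gives 1.3944; window check 0.8 ≤ 1.3944 < 1.2 is false → out

1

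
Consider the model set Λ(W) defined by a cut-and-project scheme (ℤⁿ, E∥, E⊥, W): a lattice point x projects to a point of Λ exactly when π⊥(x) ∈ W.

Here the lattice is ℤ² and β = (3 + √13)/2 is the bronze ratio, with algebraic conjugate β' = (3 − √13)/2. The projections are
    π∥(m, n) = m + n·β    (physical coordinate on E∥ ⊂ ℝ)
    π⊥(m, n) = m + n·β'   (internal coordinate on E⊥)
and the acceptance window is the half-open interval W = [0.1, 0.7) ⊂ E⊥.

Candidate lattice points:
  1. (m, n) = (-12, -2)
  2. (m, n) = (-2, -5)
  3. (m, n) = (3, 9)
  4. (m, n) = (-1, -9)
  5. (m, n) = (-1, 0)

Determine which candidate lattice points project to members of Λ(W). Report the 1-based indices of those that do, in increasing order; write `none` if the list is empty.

3

β' = (3−√13)/2 ≈ -0.30278.
candidate 1: (m,n)=(-12,-2) → π∥ = -12-2·β ≈ -18.60555, π⊥ = -12-2·β' ≈ -11.39445 ∉ [0.1, 0.7) ⇒ out
candidate 2: (m,n)=(-2,-5) → π∥ = -2-5·β ≈ -18.51388, π⊥ = -2-5·β' ≈ -0.48612 ∉ [0.1, 0.7) ⇒ out
candidate 3: (m,n)=(3,9) → π∥ = 3+9·β ≈ 32.72498, π⊥ = 3+9·β' ≈ 0.27502 ∈ [0.1, 0.7) ⇒ IN Λ
candidate 4: (m,n)=(-1,-9) → π∥ = -1-9·β ≈ -30.72498, π⊥ = -1-9·β' ≈ 1.72498 ∉ [0.1, 0.7) ⇒ out
candidate 5: (m,n)=(-1,0) → π∥ = -1+0·β ≈ -1.00000, π⊥ = -1+0·β' ≈ -1.00000 ∉ [0.1, 0.7) ⇒ out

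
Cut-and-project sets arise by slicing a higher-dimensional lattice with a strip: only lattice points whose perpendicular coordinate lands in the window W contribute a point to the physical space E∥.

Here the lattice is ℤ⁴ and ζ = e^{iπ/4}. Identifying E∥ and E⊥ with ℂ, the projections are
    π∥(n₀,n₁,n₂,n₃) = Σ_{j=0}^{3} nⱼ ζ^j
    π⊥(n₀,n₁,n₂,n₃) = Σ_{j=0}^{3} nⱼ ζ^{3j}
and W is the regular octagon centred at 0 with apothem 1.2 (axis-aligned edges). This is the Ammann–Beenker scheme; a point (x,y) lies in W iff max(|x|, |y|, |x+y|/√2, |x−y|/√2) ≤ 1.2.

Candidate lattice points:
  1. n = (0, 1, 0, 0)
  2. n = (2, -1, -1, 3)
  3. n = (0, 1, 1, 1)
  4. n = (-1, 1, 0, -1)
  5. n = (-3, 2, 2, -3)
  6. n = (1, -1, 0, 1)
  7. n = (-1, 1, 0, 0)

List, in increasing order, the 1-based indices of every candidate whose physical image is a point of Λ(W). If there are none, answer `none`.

1, 3

With ζ = e^{iπ/4} the internal vectors are ζ^0,ζ^3,ζ^6,ζ^9.
candidate 1: n = (0, 1, 0, 0) → π⊥ ≈ (-0.70711, +0.70711); max(|x|,|y|,|x±y|/√2) = 1.00000 ≤ 1.2 ⇒ ∈ W
candidate 2: n = (2, -1, -1, 3) → π⊥ ≈ (+4.82843, +2.41421); max(|x|,|y|,|x±y|/√2) = 5.12132 > 1.2 ⇒ ∉ W
candidate 3: n = (0, 1, 1, 1) → π⊥ ≈ (+0.00000, +0.41421); max(|x|,|y|,|x±y|/√2) = 0.41421 ≤ 1.2 ⇒ ∈ W
candidate 4: n = (-1, 1, 0, -1) → π⊥ ≈ (-2.41421, +0.00000); max(|x|,|y|,|x±y|/√2) = 2.41421 > 1.2 ⇒ ∉ W
candidate 5: n = (-3, 2, 2, -3) → π⊥ ≈ (-6.53553, -2.70711); max(|x|,|y|,|x±y|/√2) = 6.53553 > 1.2 ⇒ ∉ W
candidate 6: n = (1, -1, 0, 1) → π⊥ ≈ (+2.41421, +0.00000); max(|x|,|y|,|x±y|/√2) = 2.41421 > 1.2 ⇒ ∉ W
candidate 7: n = (-1, 1, 0, 0) → π⊥ ≈ (-1.70711, +0.70711); max(|x|,|y|,|x±y|/√2) = 1.70711 > 1.2 ⇒ ∉ W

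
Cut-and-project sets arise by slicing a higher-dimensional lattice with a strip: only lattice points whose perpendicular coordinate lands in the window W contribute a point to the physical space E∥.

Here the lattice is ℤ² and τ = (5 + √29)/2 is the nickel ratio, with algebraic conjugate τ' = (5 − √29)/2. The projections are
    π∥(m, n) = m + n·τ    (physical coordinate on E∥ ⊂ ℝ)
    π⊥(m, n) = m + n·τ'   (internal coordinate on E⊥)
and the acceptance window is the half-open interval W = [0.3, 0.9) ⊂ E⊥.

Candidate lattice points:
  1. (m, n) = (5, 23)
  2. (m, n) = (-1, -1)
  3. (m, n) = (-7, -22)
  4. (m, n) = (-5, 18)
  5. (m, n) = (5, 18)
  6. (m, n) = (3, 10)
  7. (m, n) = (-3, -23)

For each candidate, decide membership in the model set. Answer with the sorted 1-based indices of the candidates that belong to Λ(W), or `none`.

Compute τ' = (5−√29)/2 = -0.192582, so π⊥(m,n) = m -0.192582·n.
[1] lift (5,23): star map gives 0.570605; window check 0.3 ≤ 0.570605 < 0.9 is true → IN Λ
[2] lift (-1,-1): star map gives -0.807418; window check 0.3 ≤ -0.807418 < 0.9 is false → out
[3] lift (-7,-22): star map gives -2.763187; window check 0.3 ≤ -2.763187 < 0.9 is false → out
[4] lift (-5,18): star map gives -8.466483; window check 0.3 ≤ -8.466483 < 0.9 is false → out
[5] lift (5,18): star map gives 1.533517; window check 0.3 ≤ 1.533517 < 0.9 is false → out
[6] lift (3,10): star map gives 1.074176; window check 0.3 ≤ 1.074176 < 0.9 is false → out
[7] lift (-3,-23): star map gives 1.429395; window check 0.3 ≤ 1.429395 < 0.9 is false → out

1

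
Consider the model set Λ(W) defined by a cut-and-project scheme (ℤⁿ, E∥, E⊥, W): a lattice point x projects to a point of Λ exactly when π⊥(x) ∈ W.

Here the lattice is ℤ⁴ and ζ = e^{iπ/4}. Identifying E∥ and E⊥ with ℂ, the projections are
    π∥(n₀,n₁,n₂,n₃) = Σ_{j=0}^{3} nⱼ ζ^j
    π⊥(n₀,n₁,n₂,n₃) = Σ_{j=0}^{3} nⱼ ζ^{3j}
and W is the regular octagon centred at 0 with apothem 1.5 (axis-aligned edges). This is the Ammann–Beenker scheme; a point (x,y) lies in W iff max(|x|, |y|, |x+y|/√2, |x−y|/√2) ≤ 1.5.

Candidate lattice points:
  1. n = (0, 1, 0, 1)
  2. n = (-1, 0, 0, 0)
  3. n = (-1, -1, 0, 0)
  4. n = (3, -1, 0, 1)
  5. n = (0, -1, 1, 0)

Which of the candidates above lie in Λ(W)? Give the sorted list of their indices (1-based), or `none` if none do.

1, 2, 3

Internal map: ζ^{3j} for j=0..3 gives (1,0), (−√2/2,√2/2), (0,−1), (√2/2,√2/2).
candidate 1: n = (0, 1, 0, 1) → π⊥ ≈ (+0.000000, +1.414214); max(|x|,|y|,|x±y|/√2) = 1.414214 ≤ 1.5 ⇒ ∈ W
candidate 2: n = (-1, 0, 0, 0) → π⊥ ≈ (-1.000000, +0.000000); max(|x|,|y|,|x±y|/√2) = 1.000000 ≤ 1.5 ⇒ ∈ W
candidate 3: n = (-1, -1, 0, 0) → π⊥ ≈ (-0.292893, -0.707107); max(|x|,|y|,|x±y|/√2) = 0.707107 ≤ 1.5 ⇒ ∈ W
candidate 4: n = (3, -1, 0, 1) → π⊥ ≈ (+4.414214, +0.000000); max(|x|,|y|,|x±y|/√2) = 4.414214 > 1.5 ⇒ ∉ W
candidate 5: n = (0, -1, 1, 0) → π⊥ ≈ (+0.707107, -1.707107); max(|x|,|y|,|x±y|/√2) = 1.707107 > 1.5 ⇒ ∉ W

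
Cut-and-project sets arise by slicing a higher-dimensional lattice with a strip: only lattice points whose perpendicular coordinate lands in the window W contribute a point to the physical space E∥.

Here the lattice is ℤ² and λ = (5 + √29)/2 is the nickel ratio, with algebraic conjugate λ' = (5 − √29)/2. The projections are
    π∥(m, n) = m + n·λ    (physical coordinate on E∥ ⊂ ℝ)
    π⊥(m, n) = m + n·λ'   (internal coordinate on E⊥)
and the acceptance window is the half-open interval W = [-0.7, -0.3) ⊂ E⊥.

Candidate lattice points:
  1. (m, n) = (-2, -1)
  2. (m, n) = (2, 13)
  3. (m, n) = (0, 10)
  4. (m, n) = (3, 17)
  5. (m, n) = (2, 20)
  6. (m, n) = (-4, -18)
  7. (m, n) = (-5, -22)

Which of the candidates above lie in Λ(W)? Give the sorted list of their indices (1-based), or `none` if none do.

2, 6

λ' = (5−√29)/2 ≈ -0.1926.
candidate 1: (m,n)=(-2,-1) → π∥ = -2-1·λ ≈ -7.1926, π⊥ = -2-1·λ' ≈ -1.8074 ∉ [-0.7, -0.3) ⇒ out
candidate 2: (m,n)=(2,13) → π∥ = 2+13·λ ≈ 69.5036, π⊥ = 2+13·λ' ≈ -0.5036 ∈ [-0.7, -0.3) ⇒ IN Λ
candidate 3: (m,n)=(0,10) → π∥ = 0+10·λ ≈ 51.9258, π⊥ = 0+10·λ' ≈ -1.9258 ∉ [-0.7, -0.3) ⇒ out
candidate 4: (m,n)=(3,17) → π∥ = 3+17·λ ≈ 91.2739, π⊥ = 3+17·λ' ≈ -0.2739 ∉ [-0.7, -0.3) ⇒ out
candidate 5: (m,n)=(2,20) → π∥ = 2+20·λ ≈ 105.8516, π⊥ = 2+20·λ' ≈ -1.8516 ∉ [-0.7, -0.3) ⇒ out
candidate 6: (m,n)=(-4,-18) → π∥ = -4-18·λ ≈ -97.4665, π⊥ = -4-18·λ' ≈ -0.5335 ∈ [-0.7, -0.3) ⇒ IN Λ
candidate 7: (m,n)=(-5,-22) → π∥ = -5-22·λ ≈ -119.2368, π⊥ = -5-22·λ' ≈ -0.7632 ∉ [-0.7, -0.3) ⇒ out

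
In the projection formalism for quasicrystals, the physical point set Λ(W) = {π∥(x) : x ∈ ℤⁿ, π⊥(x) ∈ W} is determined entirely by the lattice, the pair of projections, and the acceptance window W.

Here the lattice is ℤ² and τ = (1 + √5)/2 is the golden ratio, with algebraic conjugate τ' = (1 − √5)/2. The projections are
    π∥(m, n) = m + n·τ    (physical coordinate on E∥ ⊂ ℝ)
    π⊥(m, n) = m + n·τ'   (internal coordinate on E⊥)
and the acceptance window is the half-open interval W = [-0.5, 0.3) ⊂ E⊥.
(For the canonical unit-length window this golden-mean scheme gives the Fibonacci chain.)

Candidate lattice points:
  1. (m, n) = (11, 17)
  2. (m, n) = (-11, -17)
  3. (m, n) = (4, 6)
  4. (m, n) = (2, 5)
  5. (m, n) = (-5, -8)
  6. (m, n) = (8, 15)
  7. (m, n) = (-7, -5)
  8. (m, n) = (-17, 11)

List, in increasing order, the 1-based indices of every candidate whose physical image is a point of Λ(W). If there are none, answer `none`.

2, 3, 5

Compute τ' = (1−√5)/2 = -0.6180, so π⊥(m,n) = m -0.6180·n.
candidate 1: (m,n)=(11,17) → π∥ = 11+17·τ ≈ 38.5066, π⊥ = 11+17·τ' ≈ 0.4934 ∉ [-0.5, 0.3) ⇒ out
candidate 2: (m,n)=(-11,-17) → π∥ = -11-17·τ ≈ -38.5066, π⊥ = -11-17·τ' ≈ -0.4934 ∈ [-0.5, 0.3) ⇒ IN Λ
candidate 3: (m,n)=(4,6) → π∥ = 4+6·τ ≈ 13.7082, π⊥ = 4+6·τ' ≈ 0.2918 ∈ [-0.5, 0.3) ⇒ IN Λ
candidate 4: (m,n)=(2,5) → π∥ = 2+5·τ ≈ 10.0902, π⊥ = 2+5·τ' ≈ -1.0902 ∉ [-0.5, 0.3) ⇒ out
candidate 5: (m,n)=(-5,-8) → π∥ = -5-8·τ ≈ -17.9443, π⊥ = -5-8·τ' ≈ -0.0557 ∈ [-0.5, 0.3) ⇒ IN Λ
candidate 6: (m,n)=(8,15) → π∥ = 8+15·τ ≈ 32.2705, π⊥ = 8+15·τ' ≈ -1.2705 ∉ [-0.5, 0.3) ⇒ out
candidate 7: (m,n)=(-7,-5) → π∥ = -7-5·τ ≈ -15.0902, π⊥ = -7-5·τ' ≈ -3.9098 ∉ [-0.5, 0.3) ⇒ out
candidate 8: (m,n)=(-17,11) → π∥ = -17+11·τ ≈ 0.7984, π⊥ = -17+11·τ' ≈ -23.7984 ∉ [-0.5, 0.3) ⇒ out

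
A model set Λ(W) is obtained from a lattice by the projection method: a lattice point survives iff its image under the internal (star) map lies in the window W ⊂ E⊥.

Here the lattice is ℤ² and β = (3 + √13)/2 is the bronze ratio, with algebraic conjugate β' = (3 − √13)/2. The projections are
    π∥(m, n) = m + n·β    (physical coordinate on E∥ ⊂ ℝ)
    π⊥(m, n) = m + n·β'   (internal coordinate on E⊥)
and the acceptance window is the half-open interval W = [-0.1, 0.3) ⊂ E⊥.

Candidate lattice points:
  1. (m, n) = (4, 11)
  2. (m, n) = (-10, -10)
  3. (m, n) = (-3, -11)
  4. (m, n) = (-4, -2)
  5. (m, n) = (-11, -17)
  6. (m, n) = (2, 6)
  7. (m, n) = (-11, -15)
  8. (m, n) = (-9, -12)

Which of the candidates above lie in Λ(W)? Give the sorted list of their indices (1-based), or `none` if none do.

Compute β' = (3−√13)/2 = -0.30278, so π⊥(m,n) = m -0.30278·n.
#1 (4,11): internal coord 4 + (11)·β' = +0.66947; +0.66947 ∉ [-0.1, 0.3) → out
#2 (-10,-10): internal coord -10 + (-10)·β' = -6.97224; -6.97224 ∉ [-0.1, 0.3) → out
#3 (-3,-11): internal coord -3 + (-11)·β' = +0.33053; +0.33053 ∉ [-0.1, 0.3) → out
#4 (-4,-2): internal coord -4 + (-2)·β' = -3.39445; -3.39445 ∉ [-0.1, 0.3) → out
#5 (-11,-17): internal coord -11 + (-17)·β' = -5.85281; -5.85281 ∉ [-0.1, 0.3) → out
#6 (2,6): internal coord 2 + (6)·β' = +0.18335; +0.18335 ∈ [-0.1, 0.3) → IN Λ
#7 (-11,-15): internal coord -11 + (-15)·β' = -6.45837; -6.45837 ∉ [-0.1, 0.3) → out
#8 (-9,-12): internal coord -9 + (-12)·β' = -5.36669; -5.36669 ∉ [-0.1, 0.3) → out

6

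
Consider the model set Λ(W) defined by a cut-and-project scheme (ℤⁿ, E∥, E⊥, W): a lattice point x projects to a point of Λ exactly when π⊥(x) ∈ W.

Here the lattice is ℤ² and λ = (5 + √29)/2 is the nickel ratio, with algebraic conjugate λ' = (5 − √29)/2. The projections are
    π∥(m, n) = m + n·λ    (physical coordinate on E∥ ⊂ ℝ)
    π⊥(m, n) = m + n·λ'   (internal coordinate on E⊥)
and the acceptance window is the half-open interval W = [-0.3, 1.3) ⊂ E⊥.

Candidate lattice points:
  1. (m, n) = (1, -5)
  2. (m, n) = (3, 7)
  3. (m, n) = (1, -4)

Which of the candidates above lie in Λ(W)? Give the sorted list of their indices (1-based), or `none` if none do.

Compute λ' = (5−√29)/2 = -0.19258, so π⊥(m,n) = m -0.19258·n.
candidate 1: (m,n)=(1,-5) → π∥ = 1-5·λ ≈ -24.96291, π⊥ = 1-5·λ' ≈ 1.96291 ∉ [-0.3, 1.3) ⇒ out
candidate 2: (m,n)=(3,7) → π∥ = 3+7·λ ≈ 39.34808, π⊥ = 3+7·λ' ≈ 1.65192 ∉ [-0.3, 1.3) ⇒ out
candidate 3: (m,n)=(1,-4) → π∥ = 1-4·λ ≈ -19.77033, π⊥ = 1-4·λ' ≈ 1.77033 ∉ [-0.3, 1.3) ⇒ out

none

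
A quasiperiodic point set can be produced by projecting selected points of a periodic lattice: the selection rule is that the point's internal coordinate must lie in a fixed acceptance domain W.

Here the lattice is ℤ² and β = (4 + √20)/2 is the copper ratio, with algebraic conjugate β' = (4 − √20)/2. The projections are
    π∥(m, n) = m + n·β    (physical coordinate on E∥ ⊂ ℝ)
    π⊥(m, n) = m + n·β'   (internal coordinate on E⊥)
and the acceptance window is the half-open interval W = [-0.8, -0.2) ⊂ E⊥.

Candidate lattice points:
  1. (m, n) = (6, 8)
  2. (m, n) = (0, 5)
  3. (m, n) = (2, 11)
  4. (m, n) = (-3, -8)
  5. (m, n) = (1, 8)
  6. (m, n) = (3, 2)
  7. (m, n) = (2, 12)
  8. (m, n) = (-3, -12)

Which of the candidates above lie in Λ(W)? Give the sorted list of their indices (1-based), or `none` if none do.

3

Compute β' = (4−√20)/2 = -0.23607, so π⊥(m,n) = m -0.23607·n.
#1 (6,8): internal coord 6 + (8)·β' = +4.11146; +4.11146 ∉ [-0.8, -0.2) → out
#2 (0,5): internal coord 0 + (5)·β' = -1.18034; -1.18034 ∉ [-0.8, -0.2) → out
#3 (2,11): internal coord 2 + (11)·β' = -0.59675; -0.59675 ∈ [-0.8, -0.2) → IN Λ
#4 (-3,-8): internal coord -3 + (-8)·β' = -1.11146; -1.11146 ∉ [-0.8, -0.2) → out
#5 (1,8): internal coord 1 + (8)·β' = -0.88854; -0.88854 ∉ [-0.8, -0.2) → out
#6 (3,2): internal coord 3 + (2)·β' = +2.52786; +2.52786 ∉ [-0.8, -0.2) → out
#7 (2,12): internal coord 2 + (12)·β' = -0.83282; -0.83282 ∉ [-0.8, -0.2) → out
#8 (-3,-12): internal coord -3 + (-12)·β' = -0.16718; -0.16718 ∉ [-0.8, -0.2) → out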